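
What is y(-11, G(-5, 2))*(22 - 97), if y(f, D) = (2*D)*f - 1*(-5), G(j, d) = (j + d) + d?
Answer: -2025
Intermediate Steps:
G(j, d) = j + 2*d (G(j, d) = (d + j) + d = j + 2*d)
y(f, D) = 5 + 2*D*f (y(f, D) = 2*D*f + 5 = 5 + 2*D*f)
y(-11, G(-5, 2))*(22 - 97) = (5 + 2*(-5 + 2*2)*(-11))*(22 - 97) = (5 + 2*(-5 + 4)*(-11))*(-75) = (5 + 2*(-1)*(-11))*(-75) = (5 + 22)*(-75) = 27*(-75) = -2025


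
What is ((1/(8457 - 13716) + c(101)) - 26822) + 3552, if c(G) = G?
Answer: -121845772/5259 ≈ -23169.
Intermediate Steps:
((1/(8457 - 13716) + c(101)) - 26822) + 3552 = ((1/(8457 - 13716) + 101) - 26822) + 3552 = ((1/(-5259) + 101) - 26822) + 3552 = ((-1/5259 + 101) - 26822) + 3552 = (531158/5259 - 26822) + 3552 = -140525740/5259 + 3552 = -121845772/5259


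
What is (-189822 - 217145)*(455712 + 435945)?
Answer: -362874974319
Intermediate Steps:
(-189822 - 217145)*(455712 + 435945) = -406967*891657 = -362874974319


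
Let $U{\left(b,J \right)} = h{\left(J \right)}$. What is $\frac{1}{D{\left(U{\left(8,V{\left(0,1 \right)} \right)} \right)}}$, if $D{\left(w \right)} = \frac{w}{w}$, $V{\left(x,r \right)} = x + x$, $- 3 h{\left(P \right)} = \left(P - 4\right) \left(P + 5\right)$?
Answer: $1$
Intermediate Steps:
$h{\left(P \right)} = - \frac{\left(-4 + P\right) \left(5 + P\right)}{3}$ ($h{\left(P \right)} = - \frac{\left(P - 4\right) \left(P + 5\right)}{3} = - \frac{\left(P - 4\right) \left(5 + P\right)}{3} = - \frac{\left(-4 + P\right) \left(5 + P\right)}{3}$)
$V{\left(x,r \right)} = 2 x$
$U{\left(b,J \right)} = \frac{20}{3} - \frac{J}{3} - \frac{J^{2}}{3}$
$D{\left(w \right)} = 1$
$\frac{1}{D{\left(U{\left(8,V{\left(0,1 \right)} \right)} \right)}} = 1^{-1} = 1$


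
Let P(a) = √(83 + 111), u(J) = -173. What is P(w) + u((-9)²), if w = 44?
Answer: -173 + √194 ≈ -159.07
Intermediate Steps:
P(a) = √194
P(w) + u((-9)²) = √194 - 173 = -173 + √194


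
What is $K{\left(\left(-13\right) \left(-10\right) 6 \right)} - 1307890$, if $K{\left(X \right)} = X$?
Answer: $-1307110$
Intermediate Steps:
$K{\left(\left(-13\right) \left(-10\right) 6 \right)} - 1307890 = \left(-13\right) \left(-10\right) 6 - 1307890 = 130 \cdot 6 - 1307890 = 780 - 1307890 = -1307110$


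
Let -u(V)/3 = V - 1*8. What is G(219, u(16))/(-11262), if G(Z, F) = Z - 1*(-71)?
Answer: -145/5631 ≈ -0.025750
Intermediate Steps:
u(V) = 24 - 3*V (u(V) = -3*(V - 1*8) = -3*(V - 8) = -3*(-8 + V) = 24 - 3*V)
G(Z, F) = 71 + Z (G(Z, F) = Z + 71 = 71 + Z)
G(219, u(16))/(-11262) = (71 + 219)/(-11262) = 290*(-1/11262) = -145/5631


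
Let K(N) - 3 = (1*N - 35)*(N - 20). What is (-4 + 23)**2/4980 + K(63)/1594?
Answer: 3293147/3969060 ≈ 0.82970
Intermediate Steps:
K(N) = 3 + (-35 + N)*(-20 + N) (K(N) = 3 + (1*N - 35)*(N - 20) = 3 + (N - 35)*(-20 + N) = 3 + (-35 + N)*(-20 + N))
(-4 + 23)**2/4980 + K(63)/1594 = (-4 + 23)**2/4980 + (703 + 63**2 - 55*63)/1594 = 19**2*(1/4980) + (703 + 3969 - 3465)*(1/1594) = 361*(1/4980) + 1207*(1/1594) = 361/4980 + 1207/1594 = 3293147/3969060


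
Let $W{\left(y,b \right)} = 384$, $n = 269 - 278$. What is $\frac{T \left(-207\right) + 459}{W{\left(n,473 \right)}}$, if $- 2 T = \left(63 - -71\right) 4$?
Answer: $\frac{18645}{128} \approx 145.66$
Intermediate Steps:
$T = -268$ ($T = - \frac{\left(63 - -71\right) 4}{2} = - \frac{\left(63 + 71\right) 4}{2} = - \frac{134 \cdot 4}{2} = \left(- \frac{1}{2}\right) 536 = -268$)
$n = -9$ ($n = 269 - 278 = -9$)
$\frac{T \left(-207\right) + 459}{W{\left(n,473 \right)}} = \frac{\left(-268\right) \left(-207\right) + 459}{384} = \left(55476 + 459\right) \frac{1}{384} = 55935 \cdot \frac{1}{384} = \frac{18645}{128}$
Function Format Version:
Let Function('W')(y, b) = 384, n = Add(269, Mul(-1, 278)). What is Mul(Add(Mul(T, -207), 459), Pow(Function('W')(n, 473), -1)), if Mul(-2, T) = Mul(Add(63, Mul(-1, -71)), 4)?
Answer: Rational(18645, 128) ≈ 145.66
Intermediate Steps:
T = -268 (T = Mul(Rational(-1, 2), Mul(Add(63, Mul(-1, -71)), 4)) = Mul(Rational(-1, 2), Mul(Add(63, 71), 4)) = Mul(Rational(-1, 2), Mul(134, 4)) = Mul(Rational(-1, 2), 536) = -268)
n = -9 (n = Add(269, -278) = -9)
Mul(Add(Mul(T, -207), 459), Pow(Function('W')(n, 473), -1)) = Mul(Add(Mul(-268, -207), 459), Pow(384, -1)) = Mul(Add(55476, 459), Rational(1, 384)) = Mul(55935, Rational(1, 384)) = Rational(18645, 128)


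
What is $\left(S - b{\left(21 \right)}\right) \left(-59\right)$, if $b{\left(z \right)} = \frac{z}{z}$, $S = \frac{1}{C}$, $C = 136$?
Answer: $\frac{7965}{136} \approx 58.566$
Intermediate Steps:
$S = \frac{1}{136} \approx 0.0073529$
$b{\left(z \right)} = 1$
$\left(S - b{\left(21 \right)}\right) \left(-59\right) = \left(\frac{1}{136} - 1\right) \left(-59\right) = \left(- \frac{135}{136}\right) \left(-59\right) = \frac{7965}{136}$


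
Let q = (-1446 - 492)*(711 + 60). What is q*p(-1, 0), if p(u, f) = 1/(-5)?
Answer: 1494198/5 ≈ 2.9884e+5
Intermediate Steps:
p(u, f) = -1/5
q = -1494198 (q = -1938*771 = -1494198)
q*p(-1, 0) = -1494198*(-1/5) = 1494198/5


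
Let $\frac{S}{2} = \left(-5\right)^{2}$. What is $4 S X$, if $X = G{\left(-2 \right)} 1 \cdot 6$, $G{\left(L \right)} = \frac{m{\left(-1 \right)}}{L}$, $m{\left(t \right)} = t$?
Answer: $600$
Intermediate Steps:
$G{\left(L \right)} = - \frac{1}{L}$
$S = 50$ ($S = 2 \left(-5\right)^{2} = 2 \cdot 25 = 50$)
$X = 3$ ($X = - \frac{1}{-2} \cdot 1 \cdot 6 = \left(-1\right) \left(- \frac{1}{2}\right) 1 \cdot 6 = \frac{1}{2} \cdot 1 \cdot 6 = \frac{1}{2} \cdot 6 = 3$)
$4 S X = 4 \cdot 50 \cdot 3 = 200 \cdot 3 = 600$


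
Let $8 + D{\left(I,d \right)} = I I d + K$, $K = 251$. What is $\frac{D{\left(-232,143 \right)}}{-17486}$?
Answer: $- \frac{7697075}{17486} \approx -440.19$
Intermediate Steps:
$D{\left(I,d \right)} = 243 + d I^{2}$ ($D{\left(I,d \right)} = -8 + \left(I I d + 251\right) = -8 + \left(I^{2} d + 251\right) = -8 + \left(d I^{2} + 251\right) = -8 + \left(251 + d I^{2}\right) = 243 + d I^{2}$)
$\frac{D{\left(-232,143 \right)}}{-17486} = \frac{243 + 143 \left(-232\right)^{2}}{-17486} = \left(243 + 143 \cdot 53824\right) \left(- \frac{1}{17486}\right) = \left(243 + 7696832\right) \left(- \frac{1}{17486}\right) = 7697075 \left(- \frac{1}{17486}\right) = - \frac{7697075}{17486}$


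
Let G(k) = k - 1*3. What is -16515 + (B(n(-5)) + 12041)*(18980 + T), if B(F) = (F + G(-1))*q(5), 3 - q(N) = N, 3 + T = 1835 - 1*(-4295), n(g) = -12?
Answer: 303100296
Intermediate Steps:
G(k) = -3 + k (G(k) = k - 3 = -3 + k)
T = 6127 (T = -3 + (1835 - 1*(-4295)) = -3 + (1835 + 4295) = -3 + 6130 = 6127)
q(N) = 3 - N
B(F) = 8 - 2*F (B(F) = (F + (-3 - 1))*(3 - 1*5) = (F - 4)*(3 - 5) = (-4 + F)*(-2) = 8 - 2*F)
-16515 + (B(n(-5)) + 12041)*(18980 + T) = -16515 + ((8 - 2*(-12)) + 12041)*(18980 + 6127) = -16515 + ((8 + 24) + 12041)*25107 = -16515 + (32 + 12041)*25107 = -16515 + 12073*25107 = -16515 + 303116811 = 303100296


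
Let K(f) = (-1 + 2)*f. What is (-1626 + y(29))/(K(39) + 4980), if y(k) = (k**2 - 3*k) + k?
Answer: -281/1673 ≈ -0.16796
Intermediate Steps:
K(f) = f (K(f) = 1*f = f)
y(k) = k**2 - 2*k
(-1626 + y(29))/(K(39) + 4980) = (-1626 + 29*(-2 + 29))/(39 + 4980) = (-1626 + 29*27)/5019 = (-1626 + 783)*(1/5019) = -843*1/5019 = -281/1673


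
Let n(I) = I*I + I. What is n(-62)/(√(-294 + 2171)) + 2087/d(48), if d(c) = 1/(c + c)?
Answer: 200352 + 3782*√1877/1877 ≈ 2.0044e+5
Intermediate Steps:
d(c) = 1/(2*c)
n(I) = I + I² (n(I) = I² + I = I + I²)
n(-62)/(√(-294 + 2171)) + 2087/d(48) = (-62*(1 - 62))/(√(-294 + 2171)) + 2087/(((½)/48)) = (-62*(-61))/(√1877) + 2087/(((½)*(1/48))) = 3782*(√1877/1877) + 2087/(1/96) = 3782*√1877/1877 + 2087*96 = 3782*√1877/1877 + 200352 = 200352 + 3782*√1877/1877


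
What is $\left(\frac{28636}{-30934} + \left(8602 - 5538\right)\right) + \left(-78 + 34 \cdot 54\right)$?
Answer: $\frac{74567556}{15467} \approx 4821.1$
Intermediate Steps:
$\left(\frac{28636}{-30934} + \left(8602 - 5538\right)\right) + \left(-78 + 34 \cdot 54\right) = \left(28636 \left(- \frac{1}{30934}\right) + 3064\right) + \left(-78 + 1836\right) = \left(- \frac{14318}{15467} + 3064\right) + 1758 = \frac{47376570}{15467} + 1758 = \frac{74567556}{15467}$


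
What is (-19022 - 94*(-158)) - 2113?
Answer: -6283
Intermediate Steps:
(-19022 - 94*(-158)) - 2113 = (-19022 + 14852) - 2113 = -4170 - 2113 = -6283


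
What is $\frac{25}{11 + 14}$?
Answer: $1$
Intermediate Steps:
$\frac{25}{11 + 14} = \frac{25}{25} = 25 \cdot \frac{1}{25} = 1$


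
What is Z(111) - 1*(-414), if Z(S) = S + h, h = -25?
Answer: 500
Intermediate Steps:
Z(S) = -25 + S (Z(S) = S - 25 = -25 + S)
Z(111) - 1*(-414) = (-25 + 111) - 1*(-414) = 86 + 414 = 500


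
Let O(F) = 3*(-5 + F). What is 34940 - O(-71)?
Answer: 35168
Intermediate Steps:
O(F) = -15 + 3*F
34940 - O(-71) = 34940 - (-15 + 3*(-71)) = 34940 - (-15 - 213) = 34940 - 1*(-228) = 34940 + 228 = 35168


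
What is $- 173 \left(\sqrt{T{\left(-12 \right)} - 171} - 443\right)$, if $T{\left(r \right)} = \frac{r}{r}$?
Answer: $76639 - 173 i \sqrt{170} \approx 76639.0 - 2255.6 i$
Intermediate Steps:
$T{\left(r \right)} = 1$
$- 173 \left(\sqrt{T{\left(-12 \right)} - 171} - 443\right) = - 173 \left(\sqrt{1 - 171} - 443\right) = - 173 \left(\sqrt{-170} - 443\right) = - 173 \left(i \sqrt{170} - 443\right) = - 173 \left(-443 + i \sqrt{170}\right) = 76639 - 173 i \sqrt{170}$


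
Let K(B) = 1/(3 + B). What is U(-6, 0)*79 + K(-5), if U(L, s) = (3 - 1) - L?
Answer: 1263/2 ≈ 631.50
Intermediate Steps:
U(L, s) = 2 - L
U(-6, 0)*79 + K(-5) = (2 - 1*(-6))*79 + 1/(3 - 5) = (2 + 6)*79 + 1/(-2) = 8*79 - 1/2 = 632 - 1/2 = 1263/2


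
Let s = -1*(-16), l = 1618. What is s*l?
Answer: 25888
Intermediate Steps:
s = 16
s*l = 16*1618 = 25888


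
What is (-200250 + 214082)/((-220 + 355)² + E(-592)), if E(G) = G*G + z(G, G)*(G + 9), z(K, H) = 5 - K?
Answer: 6916/10319 ≈ 0.67022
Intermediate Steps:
E(G) = G² + (5 - G)*(9 + G) (E(G) = G*G + (5 - G)*(G + 9) = G² + (5 - G)*(9 + G))
(-200250 + 214082)/((-220 + 355)² + E(-592)) = (-200250 + 214082)/((-220 + 355)² + (45 - 4*(-592))) = 13832/(135² + (45 + 2368)) = 13832/(18225 + 2413) = 13832/20638 = 13832*(1/20638) = 6916/10319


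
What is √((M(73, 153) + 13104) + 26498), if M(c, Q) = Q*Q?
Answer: √63011 ≈ 251.02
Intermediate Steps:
M(c, Q) = Q²
√((M(73, 153) + 13104) + 26498) = √((153² + 13104) + 26498) = √((23409 + 13104) + 26498) = √(36513 + 26498) = √63011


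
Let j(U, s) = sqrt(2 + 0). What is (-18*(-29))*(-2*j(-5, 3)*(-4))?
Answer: 4176*sqrt(2) ≈ 5905.8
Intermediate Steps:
j(U, s) = sqrt(2)
(-18*(-29))*(-2*j(-5, 3)*(-4)) = (-18*(-29))*(-2*sqrt(2)*(-4)) = 522*(8*sqrt(2)) = 4176*sqrt(2)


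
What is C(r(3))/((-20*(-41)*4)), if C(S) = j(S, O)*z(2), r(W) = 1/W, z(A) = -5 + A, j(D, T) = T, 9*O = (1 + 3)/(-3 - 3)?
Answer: 1/14760 ≈ 6.7751e-5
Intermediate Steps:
O = -2/27 (O = ((1 + 3)/(-3 - 3))/9 = (4/(-6))/9 = (4*(-1/6))/9 = (1/9)*(-2/3) = -2/27 ≈ -0.074074)
r(W) = 1/W
C(S) = 2/9 (C(S) = -2*(-5 + 2)/27 = -2/27*(-3) = 2/9)
C(r(3))/((-20*(-41)*4)) = 2/(9*((-20*(-41)*4))) = 2/(9*((820*4))) = (2/9)/3280 = (2/9)*(1/3280) = 1/14760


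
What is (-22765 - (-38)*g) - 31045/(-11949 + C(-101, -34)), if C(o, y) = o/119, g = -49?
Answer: -35016687709/1422032 ≈ -24624.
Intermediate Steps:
C(o, y) = o/119 (C(o, y) = o*(1/119) = o/119)
(-22765 - (-38)*g) - 31045/(-11949 + C(-101, -34)) = (-22765 - (-38)*(-49)) - 31045/(-11949 + (1/119)*(-101)) = (-22765 - 38*49) - 31045/(-11949 - 101/119) = (-22765 - 1862) - 31045/(-1422032/119) = -24627 - 31045*(-119/1422032) = -24627 + 3694355/1422032 = -35016687709/1422032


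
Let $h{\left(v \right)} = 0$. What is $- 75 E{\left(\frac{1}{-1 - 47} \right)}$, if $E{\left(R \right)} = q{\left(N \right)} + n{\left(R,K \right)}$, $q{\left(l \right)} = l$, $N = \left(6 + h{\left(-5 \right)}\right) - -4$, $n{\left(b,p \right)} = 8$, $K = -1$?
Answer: $-1350$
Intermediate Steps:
$N = 10$ ($N = \left(6 + 0\right) - -4 = 6 + 4 = 10$)
$E{\left(R \right)} = 18$ ($E{\left(R \right)} = 10 + 8 = 18$)
$- 75 E{\left(\frac{1}{-1 - 47} \right)} = \left(-75\right) 18 = -1350$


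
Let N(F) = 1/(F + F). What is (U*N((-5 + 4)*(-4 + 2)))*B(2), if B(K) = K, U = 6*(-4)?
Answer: -12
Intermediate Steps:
U = -24
N(F) = 1/(2*F)
(U*N((-5 + 4)*(-4 + 2)))*B(2) = -12/((-5 + 4)*(-4 + 2))*2 = -12/((-1*(-2)))*2 = -12/2*2 = -24*1/4*2 = -6*2 = -12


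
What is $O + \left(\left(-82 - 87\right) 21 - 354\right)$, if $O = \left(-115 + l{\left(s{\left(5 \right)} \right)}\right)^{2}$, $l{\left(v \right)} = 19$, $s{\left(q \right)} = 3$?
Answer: $5313$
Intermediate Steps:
$O = 9216$ ($O = \left(-115 + 19\right)^{2} = \left(-96\right)^{2} = 9216$)
$O + \left(\left(-82 - 87\right) 21 - 354\right) = 9216 + \left(\left(-82 - 87\right) 21 - 354\right) = 9216 - 3903 = 5313$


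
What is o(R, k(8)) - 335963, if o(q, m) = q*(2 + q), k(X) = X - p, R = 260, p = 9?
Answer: -267843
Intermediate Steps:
k(X) = -9 + X (k(X) = X - 1*9 = X - 9 = -9 + X)
o(R, k(8)) - 335963 = 260*(2 + 260) - 335963 = 260*262 - 335963 = 68120 - 335963 = -267843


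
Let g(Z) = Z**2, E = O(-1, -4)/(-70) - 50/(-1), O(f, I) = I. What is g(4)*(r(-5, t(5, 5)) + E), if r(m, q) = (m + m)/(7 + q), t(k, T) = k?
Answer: 82696/105 ≈ 787.58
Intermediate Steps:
E = 1752/35 (E = -4/(-70) - 50/(-1) = -4*(-1/70) - 50*(-1) = 2/35 + 50 = 1752/35 ≈ 50.057)
r(m, q) = 2*m/(7 + q) (r(m, q) = (2*m)/(7 + q) = 2*m/(7 + q))
g(4)*(r(-5, t(5, 5)) + E) = 4**2*(2*(-5)/(7 + 5) + 1752/35) = 16*(2*(-5)/12 + 1752/35) = 16*(2*(-5)*(1/12) + 1752/35) = 16*(-5/6 + 1752/35) = 16*(10337/210) = 82696/105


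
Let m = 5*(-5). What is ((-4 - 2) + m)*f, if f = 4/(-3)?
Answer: 124/3 ≈ 41.333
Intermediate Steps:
m = -25
f = -4/3 (f = 4*(-⅓) = -4/3 ≈ -1.3333)
((-4 - 2) + m)*f = ((-4 - 2) - 25)*(-4/3) = (-6 - 25)*(-4/3) = -31*(-4/3) = 124/3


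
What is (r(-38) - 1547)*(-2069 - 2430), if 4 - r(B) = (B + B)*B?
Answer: 19935069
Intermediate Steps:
r(B) = 4 - 2*B² (r(B) = 4 - (B + B)*B = 4 - 2*B*B = 4 - 2*B²)
(r(-38) - 1547)*(-2069 - 2430) = ((4 - 2*(-38)²) - 1547)*(-2069 - 2430) = ((4 - 2*1444) - 1547)*(-4499) = ((4 - 2888) - 1547)*(-4499) = (-2884 - 1547)*(-4499) = -4431*(-4499) = 19935069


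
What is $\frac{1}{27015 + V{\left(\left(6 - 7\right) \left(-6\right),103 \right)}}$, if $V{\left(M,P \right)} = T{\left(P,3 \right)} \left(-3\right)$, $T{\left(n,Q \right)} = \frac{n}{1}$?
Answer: $\frac{1}{26706} \approx 3.7445 \cdot 10^{-5}$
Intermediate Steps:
$T{\left(n,Q \right)} = n$ ($T{\left(n,Q \right)} = n 1 = n$)
$V{\left(M,P \right)} = - 3 P$ ($V{\left(M,P \right)} = P \left(-3\right) = - 3 P$)
$\frac{1}{27015 + V{\left(\left(6 - 7\right) \left(-6\right),103 \right)}} = \frac{1}{27015 - 309} = \frac{1}{26706}$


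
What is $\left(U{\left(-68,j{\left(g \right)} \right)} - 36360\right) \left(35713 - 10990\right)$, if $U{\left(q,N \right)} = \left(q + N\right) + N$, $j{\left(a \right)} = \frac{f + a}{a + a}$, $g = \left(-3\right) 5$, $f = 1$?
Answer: $- \frac{4502931846}{5} \approx -9.0059 \cdot 10^{8}$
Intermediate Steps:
$g = -15$
$j{\left(a \right)} = \frac{1 + a}{2 a}$ ($j{\left(a \right)} = \frac{1 + a}{a + a} = \frac{1 + a}{2 a}$)
$U{\left(q,N \right)} = q + 2 N$ ($U{\left(q,N \right)} = \left(N + q\right) + N = q + 2 N$)
$\left(U{\left(-68,j{\left(g \right)} \right)} - 36360\right) \left(35713 - 10990\right) = \left(\left(-68 + 2 \frac{1 - 15}{2 \left(-15\right)}\right) - 36360\right) \left(35713 - 10990\right) = \left(\left(-68 + 2 \cdot \frac{1}{2} \left(- \frac{1}{15}\right) \left(-14\right)\right) - 36360\right) 24723 = \left(\left(-68 + 2 \cdot \frac{7}{15}\right) - 36360\right) 24723 = \left(\left(-68 + \frac{14}{15}\right) - 36360\right) 24723 = \left(- \frac{1006}{15} - 36360\right) 24723 = \left(- \frac{546406}{15}\right) 24723 = - \frac{4502931846}{5}$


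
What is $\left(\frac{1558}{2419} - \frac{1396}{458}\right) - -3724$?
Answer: $\frac{50282484}{13511} \approx 3721.6$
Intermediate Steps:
$\left(\frac{1558}{2419} - \frac{1396}{458}\right) - -3724 = \left(1558 \cdot \frac{1}{2419} - \frac{698}{229}\right) + 3724 = \left(\frac{38}{59} - \frac{698}{229}\right) + 3724 = - \frac{32480}{13511} + 3724 = \frac{50282484}{13511}$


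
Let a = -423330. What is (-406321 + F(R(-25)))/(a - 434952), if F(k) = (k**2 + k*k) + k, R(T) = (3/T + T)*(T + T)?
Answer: -916669/286094 ≈ -3.2041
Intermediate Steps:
R(T) = 2*T*(T + 3/T) (R(T) = (T + 3/T)*(2*T) = 2*T*(T + 3/T))
F(k) = k + 2*k**2 (F(k) = (k**2 + k**2) + k = 2*k**2 + k = k + 2*k**2)
(-406321 + F(R(-25)))/(a - 434952) = (-406321 + (6 + 2*(-25)**2)*(1 + 2*(6 + 2*(-25)**2)))/(-423330 - 434952) = (-406321 + (6 + 2*625)*(1 + 2*(6 + 2*625)))/(-858282) = (-406321 + (6 + 1250)*(1 + 2*(6 + 1250)))*(-1/858282) = (-406321 + 1256*(1 + 2*1256))*(-1/858282) = (-406321 + 1256*(1 + 2512))*(-1/858282) = (-406321 + 1256*2513)*(-1/858282) = (-406321 + 3156328)*(-1/858282) = 2750007*(-1/858282) = -916669/286094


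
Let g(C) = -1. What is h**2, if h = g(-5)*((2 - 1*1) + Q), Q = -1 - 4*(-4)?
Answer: 256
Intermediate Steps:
Q = 15 (Q = -1 + 16 = 15)
h = -16 (h = -((2 - 1*1) + 15) = -((2 - 1) + 15) = -(1 + 15) = -1*16 = -16)
h**2 = (-16)**2 = 256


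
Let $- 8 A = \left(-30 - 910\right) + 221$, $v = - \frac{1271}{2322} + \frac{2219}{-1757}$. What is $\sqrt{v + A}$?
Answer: $\frac{\sqrt{13295084785782}}{388548} \approx 9.3843$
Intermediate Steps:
$v = - \frac{1055095}{582822}$ ($v = \left(-1271\right) \frac{1}{2322} + 2219 \left(- \frac{1}{1757}\right) = - \frac{1271}{2322} - \frac{317}{251} = - \frac{1055095}{582822} \approx -1.8103$)
$A = \frac{719}{8}$ ($A = - \frac{\left(-30 - 910\right) + 221}{8} = - \frac{-940 + 221}{8} = \left(- \frac{1}{8}\right) \left(-719\right) = \frac{719}{8} \approx 89.875$)
$\sqrt{v + A} = \sqrt{- \frac{1055095}{582822} + \frac{719}{8}} = \sqrt{\frac{205304129}{2331288}} = \frac{\sqrt{13295084785782}}{388548}$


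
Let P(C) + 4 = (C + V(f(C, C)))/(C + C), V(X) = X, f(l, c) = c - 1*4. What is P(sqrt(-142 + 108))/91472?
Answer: -3/91472 + I*sqrt(34)/1555024 ≈ -3.2797e-5 + 3.7498e-6*I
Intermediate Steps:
f(l, c) = -4 + c (f(l, c) = c - 4 = -4 + c)
P(C) = -4 + (-4 + 2*C)/(2*C) (P(C) = -4 + (C + (-4 + C))/(C + C) = -4 + (-4 + 2*C)/((2*C)) = -4 + (-4 + 2*C)*(1/(2*C)) = -4 + (-4 + 2*C)/(2*C))
P(sqrt(-142 + 108))/91472 = (-3 - 2/sqrt(-142 + 108))/91472 = (-3 - 2*(-I*sqrt(34)/34))*(1/91472) = (-3 - (-1)*I*sqrt(34)/17)*(1/91472) = (-3 + I*sqrt(34)/17)*(1/91472) = -3/91472 + I*sqrt(34)/1555024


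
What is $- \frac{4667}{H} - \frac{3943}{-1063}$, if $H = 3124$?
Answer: $\frac{7356911}{3320812} \approx 2.2154$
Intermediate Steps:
$- \frac{4667}{H} - \frac{3943}{-1063} = - \frac{4667}{3124} - \frac{3943}{-1063} = \left(-4667\right) \frac{1}{3124} - - \frac{3943}{1063} = - \frac{4667}{3124} + \frac{3943}{1063} = \frac{7356911}{3320812}$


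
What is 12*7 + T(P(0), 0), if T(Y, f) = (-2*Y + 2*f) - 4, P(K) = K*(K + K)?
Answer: 80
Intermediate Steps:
P(K) = 2*K² (P(K) = K*(2*K) = 2*K²)
T(Y, f) = -4 - 2*Y + 2*f
12*7 + T(P(0), 0) = 12*7 + (-4 - 4*0² + 2*0) = 84 + (-4 - 4*0 + 0) = 84 + (-4 - 2*0 + 0) = 84 + (-4 + 0 + 0) = 84 - 4 = 80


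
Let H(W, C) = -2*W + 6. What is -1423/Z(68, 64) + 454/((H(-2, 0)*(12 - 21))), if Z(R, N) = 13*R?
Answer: -264703/39780 ≈ -6.6542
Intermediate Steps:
H(W, C) = 6 - 2*W
-1423/Z(68, 64) + 454/((H(-2, 0)*(12 - 21))) = -1423/(13*68) + 454/(((6 - 2*(-2))*(12 - 21))) = -1423/884 + 454/(((6 + 4)*(-9))) = -1423*1/884 + 454/((10*(-9))) = -1423/884 + 454/(-90) = -1423/884 + 454*(-1/90) = -1423/884 - 227/45 = -264703/39780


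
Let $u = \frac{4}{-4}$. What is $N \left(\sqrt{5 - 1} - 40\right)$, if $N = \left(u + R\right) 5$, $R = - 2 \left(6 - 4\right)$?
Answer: $950$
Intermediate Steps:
$R = -4$ ($R = \left(-2\right) 2 = -4$)
$u = -1$ ($u = 4 \left(- \frac{1}{4}\right) = -1$)
$N = -25$ ($N = \left(-1 - 4\right) 5 = \left(-5\right) 5 = -25$)
$N \left(\sqrt{5 - 1} - 40\right) = - 25 \left(\sqrt{5 - 1} - 40\right) = - 25 \left(\sqrt{4} - 40\right) = - 25 \left(2 - 40\right) = \left(-25\right) \left(-38\right) = 950$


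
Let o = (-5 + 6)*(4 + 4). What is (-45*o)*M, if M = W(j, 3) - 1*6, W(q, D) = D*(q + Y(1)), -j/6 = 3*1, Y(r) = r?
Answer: 20520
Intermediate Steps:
o = 8 (o = 1*8 = 8)
j = -18 ≈ -18.000
W(q, D) = D*(1 + q) (W(q, D) = D*(q + 1) = D*(1 + q))
M = -57 (M = 3*(1 - 18) - 1*6 = 3*(-17) - 6 = -51 - 6 = -57)
(-45*o)*M = -45*8*(-57) = -360*(-57) = 20520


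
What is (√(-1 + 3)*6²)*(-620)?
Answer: -22320*√2 ≈ -31565.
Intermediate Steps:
(√(-1 + 3)*6²)*(-620) = (√2*36)*(-620) = (36*√2)*(-620) = -22320*√2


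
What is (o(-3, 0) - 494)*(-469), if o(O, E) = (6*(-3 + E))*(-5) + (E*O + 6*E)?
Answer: 189476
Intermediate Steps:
o(O, E) = 90 - 24*E + E*O (o(O, E) = (-18 + 6*E)*(-5) + (6*E + E*O) = (90 - 30*E) + (6*E + E*O) = 90 - 24*E + E*O)
(o(-3, 0) - 494)*(-469) = ((90 - 24*0 + 0*(-3)) - 494)*(-469) = ((90 + 0 + 0) - 494)*(-469) = (90 - 494)*(-469) = -404*(-469) = 189476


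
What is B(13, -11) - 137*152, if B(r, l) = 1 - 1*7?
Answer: -20830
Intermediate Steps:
B(r, l) = -6 (B(r, l) = 1 - 7 = -6)
B(13, -11) - 137*152 = -6 - 137*152 = -6 - 20824 = -20830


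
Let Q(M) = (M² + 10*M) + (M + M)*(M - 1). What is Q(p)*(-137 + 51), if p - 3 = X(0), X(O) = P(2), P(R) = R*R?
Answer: -17458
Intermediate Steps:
P(R) = R²
X(O) = 4 (X(O) = 2² = 4)
p = 7 (p = 3 + 4 = 7)
Q(M) = M² + 10*M + 2*M*(-1 + M) (Q(M) = (M² + 10*M) + (2*M)*(-1 + M) = (M² + 10*M) + 2*M*(-1 + M) = M² + 10*M + 2*M*(-1 + M))
Q(p)*(-137 + 51) = (7*(8 + 3*7))*(-137 + 51) = (7*(8 + 21))*(-86) = (7*29)*(-86) = 203*(-86) = -17458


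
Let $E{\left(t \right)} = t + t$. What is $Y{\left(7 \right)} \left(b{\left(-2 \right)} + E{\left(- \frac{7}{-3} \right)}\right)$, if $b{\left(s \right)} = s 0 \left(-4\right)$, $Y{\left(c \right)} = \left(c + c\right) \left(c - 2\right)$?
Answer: $\frac{980}{3} \approx 326.67$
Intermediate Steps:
$Y{\left(c \right)} = 2 c \left(-2 + c\right)$
$b{\left(s \right)} = 0$ ($b{\left(s \right)} = 0 \left(-4\right) = 0$)
$E{\left(t \right)} = 2 t$
$Y{\left(7 \right)} \left(b{\left(-2 \right)} + E{\left(- \frac{7}{-3} \right)}\right) = 2 \cdot 7 \left(-2 + 7\right) \left(0 + 2 \left(- \frac{7}{-3}\right)\right) = 2 \cdot 7 \cdot 5 \left(0 + 2 \left(\left(-7\right) \left(- \frac{1}{3}\right)\right)\right) = 70 \left(0 + 2 \cdot \frac{7}{3}\right) = 70 \left(0 + \frac{14}{3}\right) = 70 \cdot \frac{14}{3} = \frac{980}{3}$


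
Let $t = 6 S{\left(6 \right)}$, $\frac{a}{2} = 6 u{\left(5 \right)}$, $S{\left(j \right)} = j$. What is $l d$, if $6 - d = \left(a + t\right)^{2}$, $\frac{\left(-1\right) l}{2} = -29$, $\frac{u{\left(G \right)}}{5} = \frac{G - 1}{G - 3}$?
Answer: $-1411140$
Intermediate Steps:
$u{\left(G \right)} = \frac{5 \left(-1 + G\right)}{-3 + G}$ ($u{\left(G \right)} = 5 \frac{G - 1}{G - 3} = 5 \frac{-1 + G}{-3 + G} = \frac{5 \left(-1 + G\right)}{-3 + G}$)
$l = 58$ ($l = \left(-2\right) \left(-29\right) = 58$)
$a = 120$ ($a = 2 \cdot 6 \frac{5 \left(-1 + 5\right)}{-3 + 5} = 2 \cdot 6 \cdot 5 \cdot \frac{1}{2} \cdot 4 = 2 \cdot 6 \cdot 10 = 2 \cdot 60 = 120$)
$t = 36$ ($t = 6 \cdot 6 = 36$)
$d = -24330$ ($d = 6 - \left(120 + 36\right)^{2} = 6 - 156^{2} = 6 - 24336 = -24330$)
$l d = 58 \left(-24330\right) = -1411140$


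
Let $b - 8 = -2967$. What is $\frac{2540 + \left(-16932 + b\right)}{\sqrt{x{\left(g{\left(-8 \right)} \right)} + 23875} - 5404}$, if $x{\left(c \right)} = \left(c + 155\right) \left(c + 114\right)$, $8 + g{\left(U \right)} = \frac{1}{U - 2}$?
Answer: $\frac{9376480400}{2916378429} + \frac{173510 \sqrt{3943171}}{2916378429} \approx 3.3333$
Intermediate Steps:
$b = -2959$ ($b = 8 - 2967 = -2959$)
$g{\left(U \right)} = -8 + \frac{1}{-2 + U}$ ($g{\left(U \right)} = -8 + \frac{1}{U - 2} = -8 + \frac{1}{-2 + U}$)
$x{\left(c \right)} = \left(114 + c\right) \left(155 + c\right)$ ($x{\left(c \right)} = \left(155 + c\right) \left(114 + c\right) = \left(114 + c\right) \left(155 + c\right)$)
$\frac{2540 + \left(-16932 + b\right)}{\sqrt{x{\left(g{\left(-8 \right)} \right)} + 23875} - 5404} = \frac{2540 - 19891}{\sqrt{\left(17670 + \left(\frac{17 - -64}{-2 - 8}\right)^{2} + 269 \frac{17 - -64}{-2 - 8}\right) + 23875} - 5404} = \frac{2540 - 19891}{\sqrt{\left(17670 + \left(\frac{17 + 64}{-10}\right)^{2} + 269 \frac{17 + 64}{-10}\right) + 23875} - 5404} = - \frac{17351}{\sqrt{\left(17670 + \left(\left(- \frac{1}{10}\right) 81\right)^{2} + 269 \left(\left(- \frac{1}{10}\right) 81\right)\right) + 23875} - 5404} = - \frac{17351}{\sqrt{\left(17670 + \left(- \frac{81}{10}\right)^{2} + 269 \left(- \frac{81}{10}\right)\right) + 23875} - 5404} = - \frac{17351}{\sqrt{\left(17670 + \frac{6561}{100} - \frac{21789}{10}\right) + 23875} - 5404} = - \frac{17351}{\sqrt{\frac{1555671}{100} + 23875} - 5404} = - \frac{17351}{\sqrt{\frac{3943171}{100}} - 5404} = - \frac{17351}{\frac{\sqrt{3943171}}{10} - 5404} = - \frac{17351}{-5404 + \frac{\sqrt{3943171}}{10}}$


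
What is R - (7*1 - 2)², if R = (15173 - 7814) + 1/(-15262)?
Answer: 111931507/15262 ≈ 7334.0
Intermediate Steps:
R = 112313057/15262 (R = 7359 - 1/15262 = 112313057/15262 ≈ 7359.0)
R - (7*1 - 2)² = 112313057/15262 - (7*1 - 2)² = 112313057/15262 - (7 - 2)² = 112313057/15262 - 1*5² = 112313057/15262 - 1*25 = 112313057/15262 - 25 = 111931507/15262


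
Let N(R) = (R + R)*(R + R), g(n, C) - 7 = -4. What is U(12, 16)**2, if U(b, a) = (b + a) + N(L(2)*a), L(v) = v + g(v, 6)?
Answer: 656794384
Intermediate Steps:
g(n, C) = 3 (g(n, C) = 7 - 4 = 3)
L(v) = 3 + v (L(v) = v + 3 = 3 + v)
N(R) = 4*R**2 (N(R) = (2*R)*(2*R) = 4*R**2)
U(b, a) = a + b + 100*a**2 (U(b, a) = (b + a) + 4*((3 + 2)*a)**2 = (a + b) + 4*(5*a)**2 = (a + b) + 4*(25*a**2) = (a + b) + 100*a**2 = a + b + 100*a**2)
U(12, 16)**2 = (16 + 12 + 100*16**2)**2 = (16 + 12 + 100*256)**2 = (16 + 12 + 25600)**2 = 25628**2 = 656794384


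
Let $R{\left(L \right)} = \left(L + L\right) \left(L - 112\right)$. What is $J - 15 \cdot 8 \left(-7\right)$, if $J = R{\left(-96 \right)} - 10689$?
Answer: $30087$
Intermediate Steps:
$R{\left(L \right)} = 2 L \left(-112 + L\right)$
$J = 29247$ ($J = 2 \left(-96\right) \left(-112 - 96\right) - 10689 = 2 \left(-96\right) \left(-208\right) - 10689 = 39936 - 10689 = 29247$)
$J - 15 \cdot 8 \left(-7\right) = 29247 - 15 \cdot 8 \left(-7\right) = 29247 - 120 \left(-7\right) = 29247 - -840 = 29247 + 840 = 30087$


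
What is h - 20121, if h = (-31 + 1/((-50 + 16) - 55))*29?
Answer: -1870809/89 ≈ -21020.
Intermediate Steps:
h = -80040/89 (h = (-31 + 1/(-34 - 55))*29 = (-31 + 1/(-89))*29 = (-31 - 1/89)*29 = -2760/89*29 = -80040/89 ≈ -899.33)
h - 20121 = -80040/89 - 20121 = -1870809/89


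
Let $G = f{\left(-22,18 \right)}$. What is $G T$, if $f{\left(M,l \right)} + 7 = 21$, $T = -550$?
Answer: $-7700$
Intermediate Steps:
$f{\left(M,l \right)} = 14$ ($f{\left(M,l \right)} = -7 + 21 = 14$)
$G = 14$
$G T = 14 \left(-550\right) = -7700$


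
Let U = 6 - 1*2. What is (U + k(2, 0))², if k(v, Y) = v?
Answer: 36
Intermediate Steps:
U = 4 (U = 6 - 2 = 4)
(U + k(2, 0))² = (4 + 2)² = 6² = 36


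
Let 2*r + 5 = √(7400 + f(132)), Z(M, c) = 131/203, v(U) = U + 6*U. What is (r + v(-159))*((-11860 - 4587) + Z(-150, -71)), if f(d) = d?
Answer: 3724219455/203 - 3338610*√1883/203 ≈ 1.7632e+7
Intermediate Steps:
v(U) = 7*U
Z(M, c) = 131/203 (Z(M, c) = 131*(1/203) = 131/203)
r = -5/2 + √1883 (r = -5/2 + √(7400 + 132)/2 = -5/2 + √7532/2 = -5/2 + (2*√1883)/2 = -5/2 + √1883 ≈ 40.894)
(r + v(-159))*((-11860 - 4587) + Z(-150, -71)) = ((-5/2 + √1883) + 7*(-159))*((-11860 - 4587) + 131/203) = ((-5/2 + √1883) - 1113)*(-16447 + 131/203) = (-2231/2 + √1883)*(-3338610/203) = 3724219455/203 - 3338610*√1883/203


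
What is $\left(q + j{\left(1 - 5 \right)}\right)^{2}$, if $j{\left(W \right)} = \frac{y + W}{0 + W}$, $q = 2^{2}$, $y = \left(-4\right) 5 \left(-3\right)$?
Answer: $100$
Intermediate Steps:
$y = 60$ ($y = \left(-20\right) \left(-3\right) = 60$)
$q = 4$
$j{\left(W \right)} = \frac{60 + W}{W}$ ($j{\left(W \right)} = \frac{60 + W}{0 + W} = \frac{60 + W}{W}$)
$\left(q + j{\left(1 - 5 \right)}\right)^{2} = \left(4 + \frac{60 + \left(1 - 5\right)}{1 - 5}\right)^{2} = \left(4 + \frac{60 - 4}{-4}\right)^{2} = \left(4 - 14\right)^{2} = \left(-10\right)^{2} = 100$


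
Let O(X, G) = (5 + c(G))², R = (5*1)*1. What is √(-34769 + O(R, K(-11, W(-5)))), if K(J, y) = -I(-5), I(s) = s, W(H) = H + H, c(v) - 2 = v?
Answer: 5*I*√1385 ≈ 186.08*I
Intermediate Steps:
c(v) = 2 + v
W(H) = 2*H
R = 5 (R = 5*1 = 5)
K(J, y) = 5 (K(J, y) = -1*(-5) = 5)
O(X, G) = (7 + G)² (O(X, G) = (5 + (2 + G))² = (7 + G)²)
√(-34769 + O(R, K(-11, W(-5)))) = √(-34769 + (7 + 5)²) = √(-34769 + 12²) = √(-34769 + 144) = √(-34625) = 5*I*√1385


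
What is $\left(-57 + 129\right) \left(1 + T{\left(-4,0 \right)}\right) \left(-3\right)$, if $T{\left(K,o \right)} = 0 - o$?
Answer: $-216$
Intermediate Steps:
$T{\left(K,o \right)} = - o$
$\left(-57 + 129\right) \left(1 + T{\left(-4,0 \right)}\right) \left(-3\right) = \left(-57 + 129\right) \left(1 - 0\right) \left(-3\right) = 72 \left(1 + 0\right) \left(-3\right) = 72 \cdot 1 \left(-3\right) = 72 \left(-3\right) = -216$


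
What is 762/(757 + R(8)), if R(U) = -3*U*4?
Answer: 762/661 ≈ 1.1528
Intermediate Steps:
R(U) = -12*U
762/(757 + R(8)) = 762/(757 - 12*8) = 762/(757 - 96) = 762/661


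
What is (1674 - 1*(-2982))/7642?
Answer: 2328/3821 ≈ 0.60926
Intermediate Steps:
(1674 - 1*(-2982))/7642 = (1674 + 2982)*(1/7642) = 4656*(1/7642) = 2328/3821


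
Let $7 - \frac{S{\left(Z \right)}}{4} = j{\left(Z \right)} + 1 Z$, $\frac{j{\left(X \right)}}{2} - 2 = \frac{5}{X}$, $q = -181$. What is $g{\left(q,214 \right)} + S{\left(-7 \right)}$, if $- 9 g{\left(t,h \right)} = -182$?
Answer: $\frac{4154}{63} \approx 65.937$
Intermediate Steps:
$j{\left(X \right)} = 4 + \frac{10}{X}$ ($j{\left(X \right)} = 4 + 2 \frac{5}{X} = 4 + \frac{10}{X}$)
$g{\left(t,h \right)} = \frac{182}{9}$ ($g{\left(t,h \right)} = \left(- \frac{1}{9}\right) \left(-182\right) = \frac{182}{9}$)
$S{\left(Z \right)} = 12 - \frac{40}{Z} - 4 Z$ ($S{\left(Z \right)} = 28 - 4 \left(\left(4 + \frac{10}{Z}\right) + 1 Z\right) = 28 - 4 \left(\left(4 + \frac{10}{Z}\right) + Z\right) = 28 - 4 \left(4 + Z + \frac{10}{Z}\right) = 28 - \left(16 + 4 Z + \frac{40}{Z}\right) = 12 - \frac{40}{Z} - 4 Z$)
$g{\left(q,214 \right)} + S{\left(-7 \right)} = \frac{182}{9} - \left(-40 - \frac{40}{7}\right) = \frac{182}{9} + \left(12 - - \frac{40}{7} + 28\right) = \frac{182}{9} + \left(12 + \frac{40}{7} + 28\right) = \frac{182}{9} + \frac{320}{7} = \frac{4154}{63}$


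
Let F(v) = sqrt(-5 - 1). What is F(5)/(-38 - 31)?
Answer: -I*sqrt(6)/69 ≈ -0.0355*I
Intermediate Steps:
F(v) = I*sqrt(6) (F(v) = sqrt(-6) = I*sqrt(6))
F(5)/(-38 - 31) = (I*sqrt(6))/(-38 - 31) = (I*sqrt(6))/(-69) = (I*sqrt(6))*(-1/69) = -I*sqrt(6)/69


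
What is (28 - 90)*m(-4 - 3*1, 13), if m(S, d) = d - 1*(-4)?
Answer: -1054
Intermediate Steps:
m(S, d) = 4 + d (m(S, d) = d + 4 = 4 + d)
(28 - 90)*m(-4 - 3*1, 13) = (28 - 90)*(4 + 13) = -62*17 = -1054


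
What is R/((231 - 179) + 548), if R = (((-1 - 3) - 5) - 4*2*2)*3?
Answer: -⅛ ≈ -0.12500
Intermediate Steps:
R = -75 (R = ((-4 - 5) - 8*2)*3 = (-9 - 16)*3 = -25*3 = -75)
R/((231 - 179) + 548) = -75/((231 - 179) + 548) = -75/(52 + 548) = -75/600 = (1/600)*(-75) = -⅛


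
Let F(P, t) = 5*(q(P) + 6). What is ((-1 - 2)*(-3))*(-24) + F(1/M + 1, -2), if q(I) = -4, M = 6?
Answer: -206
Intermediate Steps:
F(P, t) = 10 (F(P, t) = 5*(-4 + 6) = 5*2 = 10)
((-1 - 2)*(-3))*(-24) + F(1/M + 1, -2) = ((-1 - 2)*(-3))*(-24) + 10 = -3*(-3)*(-24) + 10 = 9*(-24) + 10 = -216 + 10 = -206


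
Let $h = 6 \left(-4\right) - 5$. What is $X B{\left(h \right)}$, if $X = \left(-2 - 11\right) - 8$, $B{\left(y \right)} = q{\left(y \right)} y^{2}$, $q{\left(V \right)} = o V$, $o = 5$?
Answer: $2560845$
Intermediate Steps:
$q{\left(V \right)} = 5 V$
$h = -29$ ($h = -24 - 5 = -29$)
$B{\left(y \right)} = 5 y^{3}$ ($B{\left(y \right)} = 5 y y^{2} = 5 y^{3}$)
$X = -21$ ($X = \left(-2 - 11\right) - 8 = -13 - 8 = -21$)
$X B{\left(h \right)} = - 21 \cdot 5 \left(-29\right)^{3} = - 21 \cdot 5 \left(-24389\right) = \left(-21\right) \left(-121945\right) = 2560845$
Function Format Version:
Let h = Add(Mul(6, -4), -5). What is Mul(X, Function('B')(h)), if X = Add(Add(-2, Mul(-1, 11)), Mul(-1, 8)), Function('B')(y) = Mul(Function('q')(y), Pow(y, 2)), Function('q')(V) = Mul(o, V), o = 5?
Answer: 2560845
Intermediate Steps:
Function('q')(V) = Mul(5, V)
h = -29 (h = Add(-24, -5) = -29)
Function('B')(y) = Mul(5, Pow(y, 3)) (Function('B')(y) = Mul(Mul(5, y), Pow(y, 2)) = Mul(5, Pow(y, 3)))
X = -21 (X = Add(Add(-2, -11), -8) = Add(-13, -8) = -21)
Mul(X, Function('B')(h)) = Mul(-21, Mul(5, Pow(-29, 3))) = Mul(-21, Mul(5, -24389)) = Mul(-21, -121945) = 2560845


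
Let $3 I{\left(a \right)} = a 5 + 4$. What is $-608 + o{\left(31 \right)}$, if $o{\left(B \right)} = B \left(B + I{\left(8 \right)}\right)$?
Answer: $\frac{2423}{3} \approx 807.67$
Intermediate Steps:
$I{\left(a \right)} = \frac{4}{3} + \frac{5 a}{3}$ ($I{\left(a \right)} = \frac{a 5 + 4}{3} = \frac{5 a + 4}{3} = \frac{4 + 5 a}{3} = \frac{4}{3} + \frac{5 a}{3}$)
$o{\left(B \right)} = B \left(\frac{44}{3} + B\right)$ ($o{\left(B \right)} = B \left(B + \left(\frac{4}{3} + \frac{5}{3} \cdot 8\right)\right) = B \left(B + \left(\frac{4}{3} + \frac{40}{3}\right)\right) = B \left(B + \frac{44}{3}\right) = B \left(\frac{44}{3} + B\right)$)
$-608 + o{\left(31 \right)} = -608 + \frac{1}{3} \cdot 31 \left(44 + 3 \cdot 31\right) = -608 + \frac{1}{3} \cdot 31 \left(44 + 93\right) = -608 + \frac{1}{3} \cdot 31 \cdot 137 = -608 + \frac{4247}{3} = \frac{2423}{3}$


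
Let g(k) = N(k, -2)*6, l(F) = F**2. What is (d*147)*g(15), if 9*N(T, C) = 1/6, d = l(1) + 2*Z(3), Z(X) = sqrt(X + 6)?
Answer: 343/3 ≈ 114.33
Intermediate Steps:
Z(X) = sqrt(6 + X)
d = 7 (d = 1**2 + 2*sqrt(6 + 3) = 1 + 2*sqrt(9) = 1 + 2*3 = 1 + 6 = 7)
N(T, C) = 1/54 (N(T, C) = (1/9)/6 = (1/9)*(1/6) = 1/54)
g(k) = 1/9 (g(k) = (1/54)*6 = 1/9)
(d*147)*g(15) = (7*147)*(1/9) = 1029*(1/9) = 343/3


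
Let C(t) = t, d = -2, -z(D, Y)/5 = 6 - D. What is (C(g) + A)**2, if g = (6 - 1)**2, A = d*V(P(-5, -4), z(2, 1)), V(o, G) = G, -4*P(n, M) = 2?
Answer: 4225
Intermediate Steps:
P(n, M) = -1/2 (P(n, M) = -1/4*2 = -1/2)
z(D, Y) = -30 + 5*D (z(D, Y) = -5*(6 - D) = -30 + 5*D)
A = 40 (A = -2*(-30 + 5*2) = -2*(-30 + 10) = -2*(-20) = 40)
g = 25 (g = 5**2 = 25)
(C(g) + A)**2 = (25 + 40)**2 = 65**2 = 4225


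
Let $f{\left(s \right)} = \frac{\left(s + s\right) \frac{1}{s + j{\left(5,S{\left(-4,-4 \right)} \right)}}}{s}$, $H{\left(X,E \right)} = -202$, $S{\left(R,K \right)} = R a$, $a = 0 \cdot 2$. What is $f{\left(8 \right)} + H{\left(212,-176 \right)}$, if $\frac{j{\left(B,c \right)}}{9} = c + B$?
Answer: $- \frac{10704}{53} \approx -201.96$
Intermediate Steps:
$a = 0$
$S{\left(R,K \right)} = 0$ ($S{\left(R,K \right)} = R 0 = 0$)
$j{\left(B,c \right)} = 9 B + 9 c$ ($j{\left(B,c \right)} = 9 \left(c + B\right) = 9 \left(B + c\right) = 9 B + 9 c$)
$f{\left(s \right)} = \frac{2}{45 + s}$ ($f{\left(s \right)} = \frac{\left(s + s\right) \frac{1}{s + \left(9 \cdot 5 + 9 \cdot 0\right)}}{s} = \frac{2 s \frac{1}{s + \left(45 + 0\right)}}{s} = \frac{2 s \frac{1}{s + 45}}{s} = \frac{2 s \frac{1}{45 + s}}{s} = \frac{2}{45 + s}$)
$f{\left(8 \right)} + H{\left(212,-176 \right)} = \frac{2}{45 + 8} - 202 = \frac{2}{53} - 202 = - \frac{10704}{53}$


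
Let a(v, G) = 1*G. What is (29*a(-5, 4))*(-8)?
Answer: -928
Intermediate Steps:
a(v, G) = G
(29*a(-5, 4))*(-8) = (29*4)*(-8) = 116*(-8) = -928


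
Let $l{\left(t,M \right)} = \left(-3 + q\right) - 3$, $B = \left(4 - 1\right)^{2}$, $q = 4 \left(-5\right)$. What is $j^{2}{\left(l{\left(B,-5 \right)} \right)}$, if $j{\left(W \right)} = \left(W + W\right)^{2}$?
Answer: $7311616$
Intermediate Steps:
$q = -20$
$B = 9$ ($B = 3^{2} = 9$)
$l{\left(t,M \right)} = -26$ ($l{\left(t,M \right)} = \left(-3 - 20\right) - 3 = -23 - 3 = -26$)
$j{\left(W \right)} = 4 W^{2}$ ($j{\left(W \right)} = \left(2 W\right)^{2} = 4 W^{2}$)
$j^{2}{\left(l{\left(B,-5 \right)} \right)} = \left(4 \left(-26\right)^{2}\right)^{2} = \left(4 \cdot 676\right)^{2} = 2704^{2} = 7311616$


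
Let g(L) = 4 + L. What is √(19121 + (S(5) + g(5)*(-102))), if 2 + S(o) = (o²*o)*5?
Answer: √18826 ≈ 137.21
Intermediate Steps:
S(o) = -2 + 5*o³ (S(o) = -2 + (o²*o)*5 = -2 + o³*5 = -2 + 5*o³)
√(19121 + (S(5) + g(5)*(-102))) = √(19121 + ((-2 + 5*5³) + (4 + 5)*(-102))) = √(19121 + ((-2 + 5*125) + 9*(-102))) = √(19121 + ((-2 + 625) - 918)) = √(19121 + (623 - 918)) = √(19121 - 295) = √18826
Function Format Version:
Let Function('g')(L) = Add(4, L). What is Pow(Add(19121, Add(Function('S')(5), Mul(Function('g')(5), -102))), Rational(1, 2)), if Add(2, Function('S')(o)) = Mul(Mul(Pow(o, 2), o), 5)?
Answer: Pow(18826, Rational(1, 2)) ≈ 137.21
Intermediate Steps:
Function('S')(o) = Add(-2, Mul(5, Pow(o, 3))) (Function('S')(o) = Add(-2, Mul(Mul(Pow(o, 2), o), 5)) = Add(-2, Mul(Pow(o, 3), 5)) = Add(-2, Mul(5, Pow(o, 3))))
Pow(Add(19121, Add(Function('S')(5), Mul(Function('g')(5), -102))), Rational(1, 2)) = Pow(Add(19121, Add(Add(-2, Mul(5, Pow(5, 3))), Mul(Add(4, 5), -102))), Rational(1, 2)) = Pow(Add(19121, Add(Add(-2, Mul(5, 125)), Mul(9, -102))), Rational(1, 2)) = Pow(Add(19121, Add(Add(-2, 625), -918)), Rational(1, 2)) = Pow(Add(19121, Add(623, -918)), Rational(1, 2)) = Pow(Add(19121, -295), Rational(1, 2)) = Pow(18826, Rational(1, 2))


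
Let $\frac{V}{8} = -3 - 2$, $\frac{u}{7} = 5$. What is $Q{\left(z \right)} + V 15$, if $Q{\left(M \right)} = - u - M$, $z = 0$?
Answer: $-635$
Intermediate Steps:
$u = 35$ ($u = 7 \cdot 5 = 35$)
$V = -40$ ($V = 8 \left(-3 - 2\right) = 8 \left(-5\right) = -40$)
$Q{\left(M \right)} = -35 - M$ ($Q{\left(M \right)} = \left(-1\right) 35 - M = -35 - M$)
$Q{\left(z \right)} + V 15 = \left(-35 - 0\right) - 600 = \left(-35 + 0\right) - 600 = -35 - 600 = -635$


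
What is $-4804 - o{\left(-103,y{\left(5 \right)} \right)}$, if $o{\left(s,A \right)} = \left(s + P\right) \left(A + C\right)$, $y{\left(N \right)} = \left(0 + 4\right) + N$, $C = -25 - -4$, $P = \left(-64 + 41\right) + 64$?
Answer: $-5548$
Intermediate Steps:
$P = 41$ ($P = -23 + 64 = 41$)
$C = -21$ ($C = -25 + 4 = -21$)
$y{\left(N \right)} = 4 + N$
$o{\left(s,A \right)} = \left(-21 + A\right) \left(41 + s\right)$ ($o{\left(s,A \right)} = \left(s + 41\right) \left(A - 21\right) = \left(41 + s\right) \left(-21 + A\right) = \left(-21 + A\right) \left(41 + s\right)$)
$-4804 - o{\left(-103,y{\left(5 \right)} \right)} = -4804 - \left(-861 - -2163 + 41 \left(4 + 5\right) + \left(4 + 5\right) \left(-103\right)\right) = -4804 - \left(-861 + 2163 + 41 \cdot 9 + 9 \left(-103\right)\right) = -4804 - \left(-861 + 2163 + 369 - 927\right) = -4804 - 744 = -5548$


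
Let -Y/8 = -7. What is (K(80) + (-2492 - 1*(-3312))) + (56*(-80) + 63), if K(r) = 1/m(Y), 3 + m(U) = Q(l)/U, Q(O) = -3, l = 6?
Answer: -615143/171 ≈ -3597.3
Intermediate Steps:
Y = 56 (Y = -8*(-7) = 56)
m(U) = -3 - 3/U
K(r) = -56/171 (K(r) = 1/(-3 - 3/56) = 1/(-171/56) = -56/171)
(K(80) + (-2492 - 1*(-3312))) + (56*(-80) + 63) = (-56/171 + (-2492 - 1*(-3312))) + (56*(-80) + 63) = (-56/171 + (-2492 + 3312)) + (-4480 + 63) = (-56/171 + 820) - 4417 = 140164/171 - 4417 = -615143/171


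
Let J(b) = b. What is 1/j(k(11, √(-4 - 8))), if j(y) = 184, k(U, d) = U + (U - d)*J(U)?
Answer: 1/184 ≈ 0.0054348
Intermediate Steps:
k(U, d) = U + U*(U - d) (k(U, d) = U + (U - d)*U = U + U*(U - d))
1/j(k(11, √(-4 - 8))) = 1/184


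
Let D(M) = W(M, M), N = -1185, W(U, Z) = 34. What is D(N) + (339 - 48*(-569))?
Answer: 27685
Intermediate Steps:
D(M) = 34
D(N) + (339 - 48*(-569)) = 34 + (339 - 48*(-569)) = 34 + (339 + 27312) = 34 + 27651 = 27685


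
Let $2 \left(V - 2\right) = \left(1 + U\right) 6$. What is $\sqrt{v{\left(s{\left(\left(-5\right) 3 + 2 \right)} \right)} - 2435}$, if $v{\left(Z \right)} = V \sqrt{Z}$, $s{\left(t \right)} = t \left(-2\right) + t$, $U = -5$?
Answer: $\sqrt{-2435 - 10 \sqrt{13}} \approx 49.71 i$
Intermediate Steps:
$s{\left(t \right)} = - t$ ($s{\left(t \right)} = - 2 t + t = - t$)
$V = -10$ ($V = 2 + \frac{\left(1 - 5\right) 6}{2} = 2 + \frac{\left(-4\right) 6}{2} = 2 + \frac{1}{2} \left(-24\right) = 2 - 12 = -10$)
$v{\left(Z \right)} = - 10 \sqrt{Z}$
$\sqrt{v{\left(s{\left(\left(-5\right) 3 + 2 \right)} \right)} - 2435} = \sqrt{- 10 \sqrt{- (\left(-5\right) 3 + 2)} - 2435} = \sqrt{- 10 \sqrt{- (-15 + 2)} - 2435} = \sqrt{- 10 \sqrt{\left(-1\right) \left(-13\right)} - 2435} = \sqrt{- 10 \sqrt{13} - 2435} = \sqrt{-2435 - 10 \sqrt{13}}$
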